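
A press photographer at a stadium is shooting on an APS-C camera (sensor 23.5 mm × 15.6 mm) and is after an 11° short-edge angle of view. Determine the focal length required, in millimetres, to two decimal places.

From α = 2·arctan(h/2f) we get f = h / (2·tan(α/2)).
With h = 15.6 mm and α/2 = 5.5°, tan(α/2) ≈ 0.09629, so f ≈ 15.6 / 0.19258 ≈ 81.0061 mm.

81.01 mm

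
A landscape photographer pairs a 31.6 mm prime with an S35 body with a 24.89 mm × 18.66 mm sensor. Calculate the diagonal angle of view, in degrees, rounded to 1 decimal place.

Sensor diagonal = √(24.89² + 18.66²) = √967.7077 ≈ 31.1080 mm.
Angle of view α = 2·arctan(d/2f) with d = 31.1080 mm and f = 31.6 mm.
d/2f = 0.49222; arctan(0.49222) ≈ 26.2071°, so α ≈ 52.4142°.

52.4°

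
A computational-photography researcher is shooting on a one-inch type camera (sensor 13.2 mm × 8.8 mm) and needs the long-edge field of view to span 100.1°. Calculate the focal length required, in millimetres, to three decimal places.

From α = 2·arctan(w/2f) we get f = w / (2·tan(α/2)).
With w = 13.2 mm and α/2 = 50.05°, tan(α/2) ≈ 1.19387, so f ≈ 13.2 / 2.38774 ≈ 5.5282 mm.

5.528 mm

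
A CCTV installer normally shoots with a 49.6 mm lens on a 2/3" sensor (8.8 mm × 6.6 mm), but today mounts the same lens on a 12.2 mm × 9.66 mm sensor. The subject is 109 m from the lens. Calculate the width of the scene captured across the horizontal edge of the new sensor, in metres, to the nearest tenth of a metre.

26.8 m

The focal length stays 49.6 mm; the relevant sensor dimension is now w = 12.2 mm. Object distance dₒ = 109 m = 109000 mm.
Thin-lens field width W = w·(dₒ − f)/f = 12.2 × (109000 − 49.6)/49.6 ≈ 26798.284 mm = 26.7983 m.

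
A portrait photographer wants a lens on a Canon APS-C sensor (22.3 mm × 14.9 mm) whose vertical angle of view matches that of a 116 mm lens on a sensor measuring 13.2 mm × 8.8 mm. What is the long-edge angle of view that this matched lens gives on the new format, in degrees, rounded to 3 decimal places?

6.498°

Equal vertical AOV ⇒ f₂ = f₁ · 14.9/8.8 = 116 × 1.69318 ≈ 196.4091 mm.
Long-edge AOV on the new format = 2·arctan(22.3 / (2 × 196.4091)) = 2·arctan(0.05677) ≈ 6.4983°.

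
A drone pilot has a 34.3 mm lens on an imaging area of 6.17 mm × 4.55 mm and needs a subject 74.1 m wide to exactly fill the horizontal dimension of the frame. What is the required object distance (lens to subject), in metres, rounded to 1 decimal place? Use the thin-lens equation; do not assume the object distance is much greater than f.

W: 74.1 m = 74100 mm.
Magnification m = w/W = dᵢ/dₒ; combined with 1/f = 1/dₒ + 1/dᵢ this gives dₒ = f·(1 + W/w).
dₒ = 34.3 mm × (1 + 74100/6.17) = 34.3 × 12010.7245 ≈ 411967.849 mm = 411.968 m.

412.0 m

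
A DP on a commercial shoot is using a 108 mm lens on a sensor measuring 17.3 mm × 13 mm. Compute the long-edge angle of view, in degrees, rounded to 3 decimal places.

9.158°

Angle of view α = 2·arctan(w/2f) with w = 17.3 mm and f = 108 mm.
w/2f = 0.08009; arctan(0.08009) ≈ 4.5792°, so α ≈ 9.1584°.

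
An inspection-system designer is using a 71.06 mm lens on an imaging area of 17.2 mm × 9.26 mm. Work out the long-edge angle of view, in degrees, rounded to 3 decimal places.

Angle of view α = 2·arctan(w/2f) with w = 17.2 mm and f = 71.06 mm.
w/2f = 0.12102; arctan(0.12102) ≈ 6.9006°, so α ≈ 13.8013°.

13.801°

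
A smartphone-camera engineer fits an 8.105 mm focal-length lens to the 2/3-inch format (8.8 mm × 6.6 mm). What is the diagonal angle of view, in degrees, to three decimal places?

68.321°

Sensor diagonal = √(8.8² + 6.6²) = √121.0000 ≈ 11.0000 mm.
Angle of view α = 2·arctan(d/2f) with d = 11.0000 mm and f = 8.105 mm.
d/2f = 0.67859; arctan(0.67859) ≈ 34.1606°, so α ≈ 68.3211°.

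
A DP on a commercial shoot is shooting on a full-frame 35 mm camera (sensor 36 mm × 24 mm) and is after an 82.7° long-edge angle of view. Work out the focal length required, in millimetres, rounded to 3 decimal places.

20.453 mm

From α = 2·arctan(w/2f) we get f = w / (2·tan(α/2)).
With w = 36 mm and α/2 = 41.35°, tan(α/2) ≈ 0.88007, so f ≈ 36 / 1.76014 ≈ 20.4529 mm.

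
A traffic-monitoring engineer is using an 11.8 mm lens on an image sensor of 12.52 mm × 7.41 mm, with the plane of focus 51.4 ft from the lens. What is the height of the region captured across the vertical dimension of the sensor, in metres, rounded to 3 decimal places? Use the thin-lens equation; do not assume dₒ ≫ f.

dₒ: 51.4 ft × 304.8 mm/ft = 15666.72 mm.
Similar triangles through the lens centre give W/dₒ = h/dᵢ; with 1/f = 1/dₒ + 1/dᵢ this gives W = h·(dₒ − f)/f.
W = 7.41 mm × (15666.7 − 11.8) / 11.8 = 7.41 × 1326.6881 ≈ 9830.759 mm = 9.83076 m.

9.831 m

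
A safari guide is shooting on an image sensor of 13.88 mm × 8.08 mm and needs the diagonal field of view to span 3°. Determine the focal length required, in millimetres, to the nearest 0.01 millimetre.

306.66 mm

Sensor diagonal = √(13.88² + 8.08²) = √257.9408 ≈ 16.0605 mm.
From α = 2·arctan(d/2f) we get f = d / (2·tan(α/2)).
With d = 16.0605 mm and α/2 = 1.5°, tan(α/2) ≈ 0.02619, so f ≈ 16.0605 / 0.05237 ≈ 306.6636 mm.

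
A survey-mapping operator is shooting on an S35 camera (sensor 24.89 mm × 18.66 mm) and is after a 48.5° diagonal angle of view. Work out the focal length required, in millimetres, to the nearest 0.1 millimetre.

34.5 mm

Sensor diagonal = √(24.89² + 18.66²) = √967.7077 ≈ 31.1080 mm.
From α = 2·arctan(d/2f) we get f = d / (2·tan(α/2)).
With d = 31.1080 mm and α/2 = 24.25°, tan(α/2) ≈ 0.45047, so f ≈ 31.1080 / 0.90093 ≈ 34.5286 mm.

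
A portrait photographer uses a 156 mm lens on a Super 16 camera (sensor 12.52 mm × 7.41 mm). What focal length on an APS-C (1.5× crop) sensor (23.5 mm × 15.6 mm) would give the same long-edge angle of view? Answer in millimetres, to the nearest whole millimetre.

293 mm

Equal angle of view means equal width/f ratio, so f₂ = f₁ · (width₂/width₁) = 156 × 23.5/12.52.
f₂ = 156 × 1.87700 ≈ 292.812 mm.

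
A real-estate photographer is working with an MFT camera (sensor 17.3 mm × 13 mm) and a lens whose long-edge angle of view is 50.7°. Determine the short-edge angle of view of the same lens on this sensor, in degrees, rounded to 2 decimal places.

39.19°

From the long-edge AOV: f = 17.3 / (2·tan(25.35°)) = 17.3 / 0.94753 ≈ 18.2580 mm.
Short-edge AOV = 2·arctan(13 / (2 × 18.2580)) = 2·arctan(0.35601) ≈ 39.1924°.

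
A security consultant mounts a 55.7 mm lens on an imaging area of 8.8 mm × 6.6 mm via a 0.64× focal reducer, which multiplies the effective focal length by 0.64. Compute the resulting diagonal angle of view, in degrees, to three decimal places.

Effective focal length f = 55.7 × 0.64 = 35.648 mm.
Sensor diagonal = √(8.8² + 6.6²) = √121.0000 ≈ 11.0000 mm.
α = 2·arctan(11.000 / (2 × 35.648)) = 2·arctan(0.15429) ≈ 17.5416°.

17.542°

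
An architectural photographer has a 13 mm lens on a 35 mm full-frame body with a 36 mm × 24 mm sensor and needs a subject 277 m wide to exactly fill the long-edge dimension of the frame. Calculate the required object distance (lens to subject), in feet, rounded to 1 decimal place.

W: 277 m = 277000 mm.
Magnification m = w/W = dᵢ/dₒ; combined with 1/f = 1/dₒ + 1/dᵢ this gives dₒ = f·(1 + W/w).
dₒ = 13 mm × (1 + 277000/36) = 13 × 7695.4444 ≈ 100040.778 mm = 100040.778/304.8 ft = 328.218 ft.

328.2 ft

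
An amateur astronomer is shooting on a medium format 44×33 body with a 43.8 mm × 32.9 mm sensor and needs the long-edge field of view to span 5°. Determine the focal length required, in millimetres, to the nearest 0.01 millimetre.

501.59 mm

From α = 2·arctan(w/2f) we get f = w / (2·tan(α/2)).
With w = 43.8 mm and α/2 = 2.5°, tan(α/2) ≈ 0.04366, so f ≈ 43.8 / 0.08732 ≈ 501.5925 mm.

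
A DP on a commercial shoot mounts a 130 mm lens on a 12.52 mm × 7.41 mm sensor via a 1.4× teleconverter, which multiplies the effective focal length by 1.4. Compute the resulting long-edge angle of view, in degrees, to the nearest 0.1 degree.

3.9°

Effective focal length f = 130 × 1.4 = 182 mm.
α = 2·arctan(12.52 / (2 × 182)) = 2·arctan(0.03440) ≈ 3.9399°.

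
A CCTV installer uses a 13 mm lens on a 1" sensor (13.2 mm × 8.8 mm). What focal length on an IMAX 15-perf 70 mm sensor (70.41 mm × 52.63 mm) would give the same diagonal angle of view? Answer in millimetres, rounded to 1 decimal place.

Sensor diagonal = √(13.2² + 8.8²) = √251.6800 ≈ 15.8644 mm.
Sensor diagonal = √(70.41² + 52.63²) = √7727.4850 ≈ 87.9061 mm.
Equal angle of view means equal diagonal/f ratio, so f₂ = f₁ · (diagonal₂/diagonal₁) = 13 × 87.9061/15.8644.
f₂ = 13 × 5.54108 ≈ 72.034 mm.

72.0 mm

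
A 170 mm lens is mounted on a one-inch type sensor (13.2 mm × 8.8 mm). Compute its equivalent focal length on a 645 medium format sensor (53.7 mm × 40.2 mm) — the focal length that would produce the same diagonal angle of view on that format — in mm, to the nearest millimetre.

Sensor diagonal = √(13.2² + 8.8²) = √251.6800 ≈ 15.8644 mm.
Sensor diagonal = √(53.7² + 40.2²) = √4499.7300 ≈ 67.0800 mm.
Equal angle of view means equal diagonal/f ratio, so f₂ = f₁ · (diagonal₂/diagonal₁) = 170 × 67.0800/15.8644.
f₂ = 170 × 4.22833 ≈ 718.816 mm.

719 mm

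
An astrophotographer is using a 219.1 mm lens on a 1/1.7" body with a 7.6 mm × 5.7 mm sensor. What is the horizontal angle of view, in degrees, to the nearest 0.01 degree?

1.99°

Angle of view α = 2·arctan(w/2f) with w = 7.6 mm and f = 219.1 mm.
w/2f = 0.01734; arctan(0.01734) ≈ 0.9936°, so α ≈ 1.9872°.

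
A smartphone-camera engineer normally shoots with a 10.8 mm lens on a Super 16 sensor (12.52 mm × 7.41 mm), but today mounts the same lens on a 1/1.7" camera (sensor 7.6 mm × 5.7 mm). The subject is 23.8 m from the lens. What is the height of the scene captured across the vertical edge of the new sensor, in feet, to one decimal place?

The focal length stays 10.8 mm; the relevant sensor dimension is now h = 5.7 mm. Object distance dₒ = 23.8 m = 23800 mm.
Thin-lens field height W = h·(dₒ − f)/f = 5.7 × (23800 − 10.8)/10.8 ≈ 12555.411 mm = 12555.411/304.8 ft = 41.1923 ft.

41.2 ft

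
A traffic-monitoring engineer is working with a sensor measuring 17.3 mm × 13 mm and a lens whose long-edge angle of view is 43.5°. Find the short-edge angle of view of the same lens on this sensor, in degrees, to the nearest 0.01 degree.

From the long-edge AOV: f = 17.3 / (2·tan(21.75°)) = 17.3 / 0.79792 ≈ 21.6814 mm.
Short-edge AOV = 2·arctan(13 / (2 × 21.6814)) = 2·arctan(0.29980) ≈ 33.3771°.

33.38°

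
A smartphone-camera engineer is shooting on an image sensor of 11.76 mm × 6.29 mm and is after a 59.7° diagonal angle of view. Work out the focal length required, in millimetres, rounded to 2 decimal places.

Sensor diagonal = √(11.76² + 6.29²) = √177.8617 ≈ 13.3365 mm.
From α = 2·arctan(d/2f) we get f = d / (2·tan(α/2)).
With d = 13.3365 mm and α/2 = 29.85°, tan(α/2) ≈ 0.57386, so f ≈ 13.3365 / 1.14773 ≈ 11.6199 mm.

11.62 mm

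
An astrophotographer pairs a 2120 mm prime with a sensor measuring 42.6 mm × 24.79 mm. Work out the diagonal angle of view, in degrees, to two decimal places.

Sensor diagonal = √(42.6² + 24.79²) = √2429.3041 ≈ 49.2880 mm.
Angle of view α = 2·arctan(d/2f) with d = 49.2880 mm and f = 2120 mm.
d/2f = 0.01162; arctan(0.01162) ≈ 0.6660°, so α ≈ 1.3320°.

1.33°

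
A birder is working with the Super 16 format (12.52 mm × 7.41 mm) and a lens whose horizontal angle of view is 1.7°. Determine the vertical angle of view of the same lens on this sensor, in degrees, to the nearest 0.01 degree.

From the horizontal AOV: f = 12.52 / (2·tan(0.85°)) = 12.52 / 0.02967 ≈ 421.9356 mm.
Vertical AOV = 2·arctan(7.41 / (2 × 421.9356)) = 2·arctan(0.00878) ≈ 1.0062°.

1.01°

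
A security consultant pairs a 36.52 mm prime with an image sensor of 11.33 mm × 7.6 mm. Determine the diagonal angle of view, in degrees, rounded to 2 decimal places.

Sensor diagonal = √(11.33² + 7.6²) = √186.1289 ≈ 13.6429 mm.
Angle of view α = 2·arctan(d/2f) with d = 13.6429 mm and f = 36.52 mm.
d/2f = 0.18679; arctan(0.18679) ≈ 10.5802°, so α ≈ 21.1603°.

21.16°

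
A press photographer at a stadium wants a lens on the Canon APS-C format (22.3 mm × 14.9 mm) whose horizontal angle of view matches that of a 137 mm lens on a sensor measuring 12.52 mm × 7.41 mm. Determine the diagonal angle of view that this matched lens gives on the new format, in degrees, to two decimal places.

6.29°

Equal horizontal AOV ⇒ f₂ = f₁ · 22.3/12.52 = 137 × 1.78115 ≈ 244.0176 mm.
Sensor diagonal = √(22.3² + 14.9²) = √719.3000 ≈ 26.8198 mm.
Diagonal AOV on the new format = 2·arctan(26.8198 / (2 × 244.0176)) = 2·arctan(0.05495) ≈ 6.2910°.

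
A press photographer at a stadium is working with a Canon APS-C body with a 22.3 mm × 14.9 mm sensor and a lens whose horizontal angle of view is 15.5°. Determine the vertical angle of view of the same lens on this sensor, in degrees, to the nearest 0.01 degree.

10.39°

From the horizontal AOV: f = 22.3 / (2·tan(7.75°)) = 22.3 / 0.27219 ≈ 81.9287 mm.
Vertical AOV = 2·arctan(14.9 / (2 × 81.9287)) = 2·arctan(0.09093) ≈ 10.3916°.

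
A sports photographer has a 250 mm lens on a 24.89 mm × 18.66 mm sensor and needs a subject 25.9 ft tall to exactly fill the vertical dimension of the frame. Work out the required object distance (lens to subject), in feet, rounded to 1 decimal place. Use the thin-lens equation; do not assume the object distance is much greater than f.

347.8 ft

W: 25.9 ft × 304.8 mm/ft = 7894.32 mm.
Magnification m = h/W = dᵢ/dₒ; combined with 1/f = 1/dₒ + 1/dᵢ this gives dₒ = f·(1 + W/h).
dₒ = 250 mm × (1 + 7894.32/18.66) = 250 × 424.0611 ≈ 106015.270 mm = 106015.270/304.8 ft = 347.819 ft.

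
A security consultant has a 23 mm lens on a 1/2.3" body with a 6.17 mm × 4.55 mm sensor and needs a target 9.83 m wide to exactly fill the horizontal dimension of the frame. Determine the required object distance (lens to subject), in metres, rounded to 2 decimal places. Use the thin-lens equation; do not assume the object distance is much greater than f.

36.67 m

W: 9.83 m = 9830 mm.
Magnification m = w/W = dᵢ/dₒ; combined with 1/f = 1/dₒ + 1/dᵢ this gives dₒ = f·(1 + W/w).
dₒ = 23 mm × (1 + 9830/6.17) = 23 × 1594.1929 ≈ 36666.436 mm = 36.6664 m.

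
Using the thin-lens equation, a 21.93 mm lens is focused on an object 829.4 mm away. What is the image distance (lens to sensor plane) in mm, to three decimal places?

1/dᵢ = 1/f − 1/dₒ = 1/21.93 − 1/829.4 = 0.0443939 mm⁻¹.
dᵢ = 1/0.0443939 ≈ 22.5256 mm.

22.526 mm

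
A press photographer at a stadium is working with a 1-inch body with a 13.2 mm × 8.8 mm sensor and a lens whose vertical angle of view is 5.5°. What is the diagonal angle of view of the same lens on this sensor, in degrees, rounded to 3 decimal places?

From the vertical AOV: f = 8.8 / (2·tan(2.75°)) = 8.8 / 0.09607 ≈ 91.6028 mm.
Sensor diagonal = √(13.2² + 8.8²) = √251.6800 ≈ 15.8644 mm.
Diagonal AOV = 2·arctan(15.8644 / (2 × 91.6028)) = 2·arctan(0.08659) ≈ 9.8982°.

9.898°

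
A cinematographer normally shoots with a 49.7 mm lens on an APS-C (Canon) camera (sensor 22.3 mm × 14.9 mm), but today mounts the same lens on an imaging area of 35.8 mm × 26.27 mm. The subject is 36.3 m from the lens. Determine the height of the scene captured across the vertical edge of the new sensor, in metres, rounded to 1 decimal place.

19.2 m

The focal length stays 49.7 mm; the relevant sensor dimension is now h = 26.27 mm. Object distance dₒ = 36.3 m = 36300 mm.
Thin-lens field height W = h·(dₒ − f)/f = 26.27 × (36300 − 49.7)/49.7 ≈ 19160.873 mm = 19.1609 m.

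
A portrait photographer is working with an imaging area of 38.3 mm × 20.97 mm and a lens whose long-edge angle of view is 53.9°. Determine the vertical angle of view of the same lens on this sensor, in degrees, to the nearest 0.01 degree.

From the long-edge AOV: f = 38.3 / (2·tan(26.95°)) = 38.3 / 1.01685 ≈ 37.6652 mm.
Vertical AOV = 2·arctan(20.97 / (2 × 37.6652)) = 2·arctan(0.27837) ≈ 31.1116°.

31.11°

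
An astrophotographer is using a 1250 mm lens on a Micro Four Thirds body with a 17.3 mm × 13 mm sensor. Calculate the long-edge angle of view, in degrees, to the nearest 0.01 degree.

Angle of view α = 2·arctan(w/2f) with w = 17.3 mm and f = 1250 mm.
w/2f = 0.00692; arctan(0.00692) ≈ 0.3965°, so α ≈ 0.7930°.

0.79°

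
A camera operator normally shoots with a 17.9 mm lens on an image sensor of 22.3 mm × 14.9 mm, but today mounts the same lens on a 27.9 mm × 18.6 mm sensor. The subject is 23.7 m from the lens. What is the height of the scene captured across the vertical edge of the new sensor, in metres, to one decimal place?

24.6 m

The focal length stays 17.9 mm; the relevant sensor dimension is now h = 18.6 mm. Object distance dₒ = 23.7 m = 23700 mm.
Thin-lens field height W = h·(dₒ − f)/f = 18.6 × (23700 − 17.9)/17.9 ≈ 24608.216 mm = 24.6082 m.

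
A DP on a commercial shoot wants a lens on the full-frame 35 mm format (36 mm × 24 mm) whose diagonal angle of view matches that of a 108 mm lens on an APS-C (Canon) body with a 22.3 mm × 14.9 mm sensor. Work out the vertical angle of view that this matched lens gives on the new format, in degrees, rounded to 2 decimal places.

7.88°

Sensor diagonal = √(22.3² + 14.9²) = √719.3000 ≈ 26.8198 mm.
Sensor diagonal = √(36² + 24²) = √1872.0000 ≈ 43.2666 mm.
Equal diagonal AOV ⇒ f₂ = f₁ · 43.2666/26.8198 = 108 × 1.61324 ≈ 174.2295 mm.
Vertical AOV on the new format = 2·arctan(24 / (2 × 174.2295)) = 2·arctan(0.06887) ≈ 7.8800°.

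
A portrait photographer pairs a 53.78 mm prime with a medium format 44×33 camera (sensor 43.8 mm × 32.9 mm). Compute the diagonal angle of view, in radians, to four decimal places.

0.9421 rad

Sensor diagonal = √(43.8² + 32.9²) = √3000.8500 ≈ 54.7800 mm.
Angle of view α = 2·arctan(d/2f) with d = 54.7800 mm and f = 53.78 mm.
d/2f = 0.50930; arctan(0.50930) ≈ 0.4711 rad, so α ≈ 0.9421 rad.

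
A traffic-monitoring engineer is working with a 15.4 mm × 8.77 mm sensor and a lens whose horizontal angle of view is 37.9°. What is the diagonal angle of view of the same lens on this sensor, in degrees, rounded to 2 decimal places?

From the horizontal AOV: f = 15.4 / (2·tan(18.95°)) = 15.4 / 0.68670 ≈ 22.4260 mm.
Sensor diagonal = √(15.4² + 8.77²) = √314.0729 ≈ 17.7221 mm.
Diagonal AOV = 2·arctan(17.7221 / (2 × 22.4260)) = 2·arctan(0.39512) ≈ 43.1204°.

43.12°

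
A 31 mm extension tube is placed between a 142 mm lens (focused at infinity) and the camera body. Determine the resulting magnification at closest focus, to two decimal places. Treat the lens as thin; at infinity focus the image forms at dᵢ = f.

The tube moves the image plane from f to f + e, so dᵢ = 142 + 31 = 173 mm. Focus is achieved when 1/f = 1/dₒ + 1/dᵢ, giving dₒ = 1/(1/f − 1/(f+e)).
Magnification m = dᵢ/dₒ = (f+e)·(1/f − 1/(f+e)) = e/f = 31/142 ≈ 0.2183.

0.22×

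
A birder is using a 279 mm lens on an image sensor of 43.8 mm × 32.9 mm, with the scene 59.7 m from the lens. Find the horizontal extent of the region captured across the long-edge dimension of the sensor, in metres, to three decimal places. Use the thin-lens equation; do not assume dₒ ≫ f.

9.328 m

dₒ: 59.7 m = 59700 mm.
Similar triangles through the lens centre give W/dₒ = w/dᵢ; with 1/f = 1/dₒ + 1/dᵢ this gives W = w·(dₒ − f)/f.
W = 43.8 mm × (59700 − 279) / 279 = 43.8 × 212.9785 ≈ 9328.458 mm = 9.32846 m.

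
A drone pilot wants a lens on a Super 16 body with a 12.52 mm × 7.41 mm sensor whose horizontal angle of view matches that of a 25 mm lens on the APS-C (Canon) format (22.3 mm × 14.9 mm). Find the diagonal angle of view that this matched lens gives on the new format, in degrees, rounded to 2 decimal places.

Equal horizontal AOV ⇒ f₂ = f₁ · 12.52/22.3 = 25 × 0.56143 ≈ 14.0359 mm.
Sensor diagonal = √(12.52² + 7.41²) = √211.6585 ≈ 14.5485 mm.
Diagonal AOV on the new format = 2·arctan(14.5485 / (2 × 14.0359)) = 2·arctan(0.51826) ≈ 54.7919°.

54.79°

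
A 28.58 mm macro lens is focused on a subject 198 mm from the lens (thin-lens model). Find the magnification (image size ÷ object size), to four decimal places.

Thin lens: 1/f = 1/dₒ + 1/dᵢ → 1/dᵢ = 1/28.58 − 1/198 = 0.0299390 mm⁻¹, so dᵢ ≈ 33.4013 mm.
Magnification m = dᵢ/dₒ = 33.4013/198 ≈ 0.16869.

0.1687×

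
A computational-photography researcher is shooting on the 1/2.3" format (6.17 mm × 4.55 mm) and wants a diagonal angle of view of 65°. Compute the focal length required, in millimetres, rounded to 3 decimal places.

6.017 mm

Sensor diagonal = √(6.17² + 4.55²) = √58.7714 ≈ 7.6663 mm.
From α = 2·arctan(d/2f) we get f = d / (2·tan(α/2)).
With d = 7.6663 mm and α/2 = 32.5°, tan(α/2) ≈ 0.63707, so f ≈ 7.6663 / 1.27414 ≈ 6.0168 mm.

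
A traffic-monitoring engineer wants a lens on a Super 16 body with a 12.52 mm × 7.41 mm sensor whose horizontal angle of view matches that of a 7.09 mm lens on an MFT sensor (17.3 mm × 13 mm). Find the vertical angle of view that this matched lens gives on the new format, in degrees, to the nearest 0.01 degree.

Equal horizontal AOV ⇒ f₂ = f₁ · 12.52/17.3 = 7.09 × 0.72370 ≈ 5.1310 mm.
Vertical AOV on the new format = 2·arctan(7.41 / (2 × 5.1310)) = 2·arctan(0.72208) ≈ 71.6644°.

71.66°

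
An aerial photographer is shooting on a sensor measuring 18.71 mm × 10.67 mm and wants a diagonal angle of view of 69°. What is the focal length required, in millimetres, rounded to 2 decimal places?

Sensor diagonal = √(18.71² + 10.67²) = √463.9130 ≈ 21.5386 mm.
From α = 2·arctan(d/2f) we get f = d / (2·tan(α/2)).
With d = 21.5386 mm and α/2 = 34.5°, tan(α/2) ≈ 0.68728, so f ≈ 21.5386 / 1.37456 ≈ 15.6695 mm.

15.67 mm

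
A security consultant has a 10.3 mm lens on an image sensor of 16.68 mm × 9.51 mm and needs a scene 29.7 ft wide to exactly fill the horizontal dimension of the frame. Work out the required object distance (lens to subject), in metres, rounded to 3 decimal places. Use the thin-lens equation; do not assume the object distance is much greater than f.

W: 29.7 ft × 304.8 mm/ft = 9052.56 mm.
Magnification m = w/W = dᵢ/dₒ; combined with 1/f = 1/dₒ + 1/dᵢ this gives dₒ = f·(1 + W/w).
dₒ = 10.3 mm × (1 + 9052.56/16.68) = 10.3 × 543.7194 ≈ 5600.310 mm = 5.60031 m.

5.600 m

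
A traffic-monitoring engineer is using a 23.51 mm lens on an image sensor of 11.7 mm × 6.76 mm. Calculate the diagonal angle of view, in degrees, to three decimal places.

32.067°

Sensor diagonal = √(11.7² + 6.76²) = √182.5876 ≈ 13.5125 mm.
Angle of view α = 2·arctan(d/2f) with d = 13.5125 mm and f = 23.51 mm.
d/2f = 0.28738; arctan(0.28738) ≈ 16.0335°, so α ≈ 32.0669°.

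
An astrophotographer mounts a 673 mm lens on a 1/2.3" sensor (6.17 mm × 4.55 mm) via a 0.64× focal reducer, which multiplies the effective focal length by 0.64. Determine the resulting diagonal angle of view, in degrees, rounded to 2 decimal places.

Effective focal length f = 673 × 0.64 = 430.72 mm.
Sensor diagonal = √(6.17² + 4.55²) = √58.7714 ≈ 7.6663 mm.
α = 2·arctan(7.666 / (2 × 430.72)) = 2·arctan(0.00890) ≈ 1.0198°.

1.02°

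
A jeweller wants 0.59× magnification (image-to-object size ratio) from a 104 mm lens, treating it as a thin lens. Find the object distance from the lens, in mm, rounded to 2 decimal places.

With m = dᵢ/dₒ and 1/f = 1/dₒ + 1/dᵢ, substituting dᵢ = m·dₒ gives 1/f = (1 + 1/m)/dₒ, hence dₒ = f·(1 + 1/m).
dₒ = 104 × (1 + 1/0.59) = 104 × 2.69492 ≈ 280.271 mm.

280.27 mm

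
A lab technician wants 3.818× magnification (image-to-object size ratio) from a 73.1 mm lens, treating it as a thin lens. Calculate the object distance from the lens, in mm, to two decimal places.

With m = dᵢ/dₒ and 1/f = 1/dₒ + 1/dᵢ, substituting dᵢ = m·dₒ gives 1/f = (1 + 1/m)/dₒ, hence dₒ = f·(1 + 1/m).
dₒ = 73.1 × (1 + 1/3.818) = 73.1 × 1.26192 ≈ 92.246 mm.

92.25 mm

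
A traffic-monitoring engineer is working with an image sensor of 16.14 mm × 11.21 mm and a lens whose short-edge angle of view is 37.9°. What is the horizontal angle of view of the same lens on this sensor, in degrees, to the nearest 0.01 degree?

52.61°

From the short-edge AOV: f = 11.21 / (2·tan(18.95°)) = 11.21 / 0.68670 ≈ 16.3244 mm.
Horizontal AOV = 2·arctan(16.14 / (2 × 16.3244)) = 2·arctan(0.49435) ≈ 52.6113°.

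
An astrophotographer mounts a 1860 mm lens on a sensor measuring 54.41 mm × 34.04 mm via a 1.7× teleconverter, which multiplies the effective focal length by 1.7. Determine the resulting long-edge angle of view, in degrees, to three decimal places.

Effective focal length f = 1860 × 1.7 = 3162 mm.
α = 2·arctan(54.41 / (2 × 3162)) = 2·arctan(0.00860) ≈ 0.9859°.

0.986°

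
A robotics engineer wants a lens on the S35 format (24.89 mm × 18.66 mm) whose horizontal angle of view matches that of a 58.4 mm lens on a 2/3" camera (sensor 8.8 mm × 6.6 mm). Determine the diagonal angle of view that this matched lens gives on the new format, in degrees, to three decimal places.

10.759°

Equal horizontal AOV ⇒ f₂ = f₁ · 24.89/8.8 = 58.4 × 2.82841 ≈ 165.1791 mm.
Sensor diagonal = √(24.89² + 18.66²) = √967.7077 ≈ 31.1080 mm.
Diagonal AOV on the new format = 2·arctan(31.1080 / (2 × 165.1791)) = 2·arctan(0.09416) ≈ 10.7587°.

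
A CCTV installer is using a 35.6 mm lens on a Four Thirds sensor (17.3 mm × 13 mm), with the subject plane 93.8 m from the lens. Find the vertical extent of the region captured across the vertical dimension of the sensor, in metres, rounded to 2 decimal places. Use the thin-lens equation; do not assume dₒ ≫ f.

34.24 m

dₒ: 93.8 m = 93800 mm.
Similar triangles through the lens centre give W/dₒ = h/dᵢ; with 1/f = 1/dₒ + 1/dᵢ this gives W = h·(dₒ − f)/f.
W = 13 mm × (93800 − 35.6) / 35.6 = 13 × 2633.8315 ≈ 34239.809 mm = 34.2398 m.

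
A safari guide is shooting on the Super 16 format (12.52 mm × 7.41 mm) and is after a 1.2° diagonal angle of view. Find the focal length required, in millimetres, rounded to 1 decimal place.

694.6 mm

Sensor diagonal = √(12.52² + 7.41²) = √211.6585 ≈ 14.5485 mm.
From α = 2·arctan(d/2f) we get f = d / (2·tan(α/2)).
With d = 14.5485 mm and α/2 = 0.6°, tan(α/2) ≈ 0.01047, so f ≈ 14.5485 / 0.02094 ≈ 694.6137 mm.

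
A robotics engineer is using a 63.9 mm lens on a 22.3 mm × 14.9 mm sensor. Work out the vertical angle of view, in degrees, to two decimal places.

13.30°

Angle of view α = 2·arctan(h/2f) with h = 14.9 mm and f = 63.9 mm.
h/2f = 0.11659; arctan(0.11659) ≈ 6.6500°, so α ≈ 13.3000°.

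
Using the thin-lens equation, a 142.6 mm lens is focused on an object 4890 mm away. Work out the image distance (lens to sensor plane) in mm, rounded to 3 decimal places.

146.883 mm

1/dᵢ = 1/f − 1/dₒ = 1/142.6 − 1/4890 = 0.0068081 mm⁻¹.
dᵢ = 1/0.0068081 ≈ 146.8833 mm.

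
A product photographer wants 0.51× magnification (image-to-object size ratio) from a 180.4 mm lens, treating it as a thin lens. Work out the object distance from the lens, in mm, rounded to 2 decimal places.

With m = dᵢ/dₒ and 1/f = 1/dₒ + 1/dᵢ, substituting dᵢ = m·dₒ gives 1/f = (1 + 1/m)/dₒ, hence dₒ = f·(1 + 1/m).
dₒ = 180.4 × (1 + 1/0.51) = 180.4 × 2.96078 ≈ 534.125 mm.

534.13 mm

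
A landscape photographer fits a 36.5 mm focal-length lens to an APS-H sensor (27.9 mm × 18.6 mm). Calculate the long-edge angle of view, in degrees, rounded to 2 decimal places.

41.83°

Angle of view α = 2·arctan(w/2f) with w = 27.9 mm and f = 36.5 mm.
w/2f = 0.38219; arctan(0.38219) ≈ 20.9164°, so α ≈ 41.8329°.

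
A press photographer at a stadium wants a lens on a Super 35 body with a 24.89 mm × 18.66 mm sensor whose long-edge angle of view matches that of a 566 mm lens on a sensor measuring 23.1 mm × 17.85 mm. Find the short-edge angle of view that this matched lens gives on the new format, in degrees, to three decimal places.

Equal long-edge AOV ⇒ f₂ = f₁ · 24.89/23.1 = 566 × 1.07749 ≈ 609.8589 mm.
Short-edge AOV on the new format = 2·arctan(18.66 / (2 × 609.8589)) = 2·arctan(0.01530) ≈ 1.7530°.

1.753°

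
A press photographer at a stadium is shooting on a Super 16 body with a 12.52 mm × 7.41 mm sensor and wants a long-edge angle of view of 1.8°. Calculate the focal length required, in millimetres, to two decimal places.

From α = 2·arctan(w/2f) we get f = w / (2·tan(α/2)).
With w = 12.52 mm and α/2 = 0.9°, tan(α/2) ≈ 0.01571, so f ≈ 12.52 / 0.03142 ≈ 398.4912 mm.

398.49 mm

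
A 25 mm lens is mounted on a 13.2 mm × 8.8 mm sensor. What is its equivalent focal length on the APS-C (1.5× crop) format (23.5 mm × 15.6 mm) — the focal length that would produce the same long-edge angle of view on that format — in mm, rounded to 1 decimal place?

44.5 mm

Equal angle of view means equal width/f ratio, so f₂ = f₁ · (width₂/width₁) = 25 × 23.5/13.2.
f₂ = 25 × 1.78030 ≈ 44.508 mm.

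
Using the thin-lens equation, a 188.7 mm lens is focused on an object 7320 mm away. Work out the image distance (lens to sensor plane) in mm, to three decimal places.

1/dᵢ = 1/f − 1/dₒ = 1/188.7 − 1/7320 = 0.0051628 mm⁻¹.
dᵢ = 1/0.0051628 ≈ 193.6932 mm.

193.693 mm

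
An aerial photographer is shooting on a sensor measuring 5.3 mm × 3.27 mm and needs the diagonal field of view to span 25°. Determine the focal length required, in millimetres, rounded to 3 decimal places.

Sensor diagonal = √(5.3² + 3.27²) = √38.7829 ≈ 6.2276 mm.
From α = 2·arctan(d/2f) we get f = d / (2·tan(α/2)).
With d = 6.2276 mm and α/2 = 12.5°, tan(α/2) ≈ 0.22169, so f ≈ 6.2276 / 0.44339 ≈ 14.0454 mm.

14.045 mm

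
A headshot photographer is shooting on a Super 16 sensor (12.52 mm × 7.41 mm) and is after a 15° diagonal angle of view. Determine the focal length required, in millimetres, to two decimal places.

Sensor diagonal = √(12.52² + 7.41²) = √211.6585 ≈ 14.5485 mm.
From α = 2·arctan(d/2f) we get f = d / (2·tan(α/2)).
With d = 14.5485 mm and α/2 = 7.5°, tan(α/2) ≈ 0.13165, so f ≈ 14.5485 / 0.26330 ≈ 55.2534 mm.

55.25 mm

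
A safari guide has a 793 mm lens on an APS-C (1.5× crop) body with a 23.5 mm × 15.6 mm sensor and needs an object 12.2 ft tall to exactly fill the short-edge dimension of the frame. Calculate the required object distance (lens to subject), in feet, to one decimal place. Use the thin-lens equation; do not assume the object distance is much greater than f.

622.8 ft

W: 12.2 ft × 304.8 mm/ft = 3718.56 mm.
Magnification m = h/W = dᵢ/dₒ; combined with 1/f = 1/dₒ + 1/dᵢ this gives dₒ = f·(1 + W/h).
dₒ = 793 mm × (1 + 3718.56/15.6) = 793 × 239.3692 ≈ 189819.794 mm = 189819.794/304.8 ft = 622.768 ft.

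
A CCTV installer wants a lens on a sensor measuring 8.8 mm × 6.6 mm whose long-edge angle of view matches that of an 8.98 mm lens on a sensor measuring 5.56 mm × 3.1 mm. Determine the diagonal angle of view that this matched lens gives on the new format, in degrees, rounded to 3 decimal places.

42.310°

Equal long-edge AOV ⇒ f₂ = f₁ · 8.8/5.56 = 8.98 × 1.58273 ≈ 14.2129 mm.
Sensor diagonal = √(8.8² + 6.6²) = √121.0000 ≈ 11.0000 mm.
Diagonal AOV on the new format = 2·arctan(11.0000 / (2 × 14.2129)) = 2·arctan(0.38697) ≈ 42.3100°.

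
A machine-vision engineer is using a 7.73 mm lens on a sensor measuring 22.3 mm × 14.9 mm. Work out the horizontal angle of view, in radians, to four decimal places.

1.9292 rad

Angle of view α = 2·arctan(w/2f) with w = 22.3 mm and f = 7.73 mm.
w/2f = 1.44243; arctan(1.44243) ≈ 0.9646 rad, so α ≈ 1.9292 rad.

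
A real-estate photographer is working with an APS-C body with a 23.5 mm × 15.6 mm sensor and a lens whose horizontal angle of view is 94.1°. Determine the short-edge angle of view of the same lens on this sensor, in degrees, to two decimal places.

From the horizontal AOV: f = 23.5 / (2·tan(47.05°)) = 23.5 / 2.14849 ≈ 10.9379 mm.
Short-edge AOV = 2·arctan(15.6 / (2 × 10.9379)) = 2·arctan(0.71312) ≈ 70.9866°.

70.99°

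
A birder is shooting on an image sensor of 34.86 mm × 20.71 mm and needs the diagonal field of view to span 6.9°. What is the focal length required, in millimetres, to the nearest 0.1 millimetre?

Sensor diagonal = √(34.86² + 20.71²) = √1644.1237 ≈ 40.5478 mm.
From α = 2·arctan(d/2f) we get f = d / (2·tan(α/2)).
With d = 40.5478 mm and α/2 = 3.45°, tan(α/2) ≈ 0.06029, so f ≈ 40.5478 / 0.12057 ≈ 336.2912 mm.

336.3 mm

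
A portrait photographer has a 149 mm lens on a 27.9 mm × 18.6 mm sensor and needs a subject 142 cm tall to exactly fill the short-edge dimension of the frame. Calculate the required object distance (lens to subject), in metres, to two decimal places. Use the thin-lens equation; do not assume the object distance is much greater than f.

W: 142 cm = 1420 mm.
Magnification m = h/W = dᵢ/dₒ; combined with 1/f = 1/dₒ + 1/dᵢ this gives dₒ = f·(1 + W/h).
dₒ = 149 mm × (1 + 1420/18.6) = 149 × 77.3441 ≈ 11524.269 mm = 11.5243 m.

11.52 m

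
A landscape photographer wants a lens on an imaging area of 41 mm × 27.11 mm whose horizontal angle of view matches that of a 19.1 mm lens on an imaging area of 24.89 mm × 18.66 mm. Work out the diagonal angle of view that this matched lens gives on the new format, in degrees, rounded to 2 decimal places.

Equal horizontal AOV ⇒ f₂ = f₁ · 41/24.89 = 19.1 × 1.64725 ≈ 31.4624 mm.
Sensor diagonal = √(41² + 27.11²) = √2415.9521 ≈ 49.1523 mm.
Diagonal AOV on the new format = 2·arctan(49.1523 / (2 × 31.4624)) = 2·arctan(0.78113) ≈ 75.9887°.

75.99°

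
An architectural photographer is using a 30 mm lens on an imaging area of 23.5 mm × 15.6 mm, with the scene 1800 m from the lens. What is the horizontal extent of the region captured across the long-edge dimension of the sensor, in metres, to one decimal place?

dₒ: 1800 m = 1.8e+06 mm.
Similar triangles through the lens centre give W/dₒ = w/dᵢ; with 1/f = 1/dₒ + 1/dᵢ this gives W = w·(dₒ − f)/f.
W = 23.5 mm × (1.8e+06 − 30) / 30 = 23.5 × 59999.0000 ≈ 1409976.500 mm = 1409.98 m.

1410.0 m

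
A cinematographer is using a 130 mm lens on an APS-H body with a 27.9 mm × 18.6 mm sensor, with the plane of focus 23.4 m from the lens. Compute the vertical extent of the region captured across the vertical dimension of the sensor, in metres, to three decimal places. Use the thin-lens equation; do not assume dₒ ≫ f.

dₒ: 23.4 m = 23400 mm.
Similar triangles through the lens centre give W/dₒ = h/dᵢ; with 1/f = 1/dₒ + 1/dᵢ this gives W = h·(dₒ − f)/f.
W = 18.6 mm × (23400 − 130) / 130 = 18.6 × 179.0000 ≈ 3329.400 mm = 3.3294 m.

3.329 m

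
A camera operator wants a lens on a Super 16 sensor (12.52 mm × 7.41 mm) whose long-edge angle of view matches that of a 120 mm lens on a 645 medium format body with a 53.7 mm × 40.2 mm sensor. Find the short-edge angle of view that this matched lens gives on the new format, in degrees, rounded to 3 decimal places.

Equal long-edge AOV ⇒ f₂ = f₁ · 12.52/53.7 = 120 × 0.23315 ≈ 27.9777 mm.
Short-edge AOV on the new format = 2·arctan(7.41 / (2 × 27.9777)) = 2·arctan(0.13243) ≈ 15.0872°.

15.087°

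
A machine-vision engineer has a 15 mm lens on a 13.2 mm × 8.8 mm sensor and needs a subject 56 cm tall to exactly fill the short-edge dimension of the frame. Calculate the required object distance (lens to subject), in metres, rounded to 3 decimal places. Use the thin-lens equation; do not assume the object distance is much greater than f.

W: 56 cm = 560 mm.
Magnification m = h/W = dᵢ/dₒ; combined with 1/f = 1/dₒ + 1/dᵢ this gives dₒ = f·(1 + W/h).
dₒ = 15 mm × (1 + 560/8.8) = 15 × 64.6364 ≈ 969.545 mm = 0.969545 m.

0.970 m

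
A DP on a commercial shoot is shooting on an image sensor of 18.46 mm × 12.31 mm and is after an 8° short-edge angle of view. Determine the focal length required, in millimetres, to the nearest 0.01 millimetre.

88.02 mm

From α = 2·arctan(h/2f) we get f = h / (2·tan(α/2)).
With h = 12.31 mm and α/2 = 4°, tan(α/2) ≈ 0.06993, so f ≈ 12.31 / 0.13985 ≈ 88.0206 mm.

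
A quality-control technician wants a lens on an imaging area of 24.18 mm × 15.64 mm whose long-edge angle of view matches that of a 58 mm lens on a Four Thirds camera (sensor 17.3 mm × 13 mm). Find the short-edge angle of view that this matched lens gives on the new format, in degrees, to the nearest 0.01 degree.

Equal long-edge AOV ⇒ f₂ = f₁ · 24.18/17.3 = 58 × 1.39769 ≈ 81.0659 mm.
Short-edge AOV on the new format = 2·arctan(15.64 / (2 × 81.0659)) = 2·arctan(0.09646) ≈ 11.0199°.

11.02°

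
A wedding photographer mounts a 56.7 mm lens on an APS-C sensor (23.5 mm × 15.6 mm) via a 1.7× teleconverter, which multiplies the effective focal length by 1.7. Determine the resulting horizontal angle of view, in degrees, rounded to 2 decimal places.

Effective focal length f = 56.7 × 1.7 = 96.39 mm.
α = 2·arctan(23.5 / (2 × 96.39)) = 2·arctan(0.12190) ≈ 13.9002°.

13.90°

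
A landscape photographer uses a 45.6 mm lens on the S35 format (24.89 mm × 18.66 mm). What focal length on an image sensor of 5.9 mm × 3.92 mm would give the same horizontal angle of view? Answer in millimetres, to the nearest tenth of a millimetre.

Equal angle of view means equal width/f ratio, so f₂ = f₁ · (width₂/width₁) = 45.6 × 5.9/24.89.
f₂ = 45.6 × 0.23704 ≈ 10.809 mm.

10.8 mm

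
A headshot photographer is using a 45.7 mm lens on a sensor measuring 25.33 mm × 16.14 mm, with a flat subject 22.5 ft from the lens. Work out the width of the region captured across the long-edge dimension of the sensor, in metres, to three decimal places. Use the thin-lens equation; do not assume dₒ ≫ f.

3.776 m

dₒ: 22.5 ft × 304.8 mm/ft = 6858.00 mm.
Similar triangles through the lens centre give W/dₒ = w/dᵢ; with 1/f = 1/dₒ + 1/dᵢ this gives W = w·(dₒ − f)/f.
W = 25.33 mm × (6858 − 45.7) / 45.7 = 25.33 × 149.0656 ≈ 3775.833 mm = 3.77583 m.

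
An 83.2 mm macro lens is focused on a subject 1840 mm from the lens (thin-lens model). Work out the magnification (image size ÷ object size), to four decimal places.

0.0474×

Thin lens: 1/f = 1/dₒ + 1/dᵢ → 1/dᵢ = 1/83.2 − 1/1840 = 0.0114758 mm⁻¹, so dᵢ ≈ 87.1403 mm.
Magnification m = dᵢ/dₒ = 87.1403/1840 ≈ 0.04736.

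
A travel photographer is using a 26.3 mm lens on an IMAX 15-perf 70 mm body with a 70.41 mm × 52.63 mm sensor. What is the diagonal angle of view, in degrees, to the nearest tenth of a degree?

118.2°

Sensor diagonal = √(70.41² + 52.63²) = √7727.4850 ≈ 87.9061 mm.
Angle of view α = 2·arctan(d/2f) with d = 87.9061 mm and f = 26.3 mm.
d/2f = 1.67122; arctan(1.67122) ≈ 59.1051°, so α ≈ 118.2103°.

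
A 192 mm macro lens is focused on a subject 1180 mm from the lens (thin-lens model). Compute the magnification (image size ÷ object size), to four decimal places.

Thin lens: 1/f = 1/dₒ + 1/dᵢ → 1/dᵢ = 1/192 − 1/1180 = 0.0043609 mm⁻¹, so dᵢ ≈ 229.3117 mm.
Magnification m = dᵢ/dₒ = 229.3117/1180 ≈ 0.19433.

0.1943×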